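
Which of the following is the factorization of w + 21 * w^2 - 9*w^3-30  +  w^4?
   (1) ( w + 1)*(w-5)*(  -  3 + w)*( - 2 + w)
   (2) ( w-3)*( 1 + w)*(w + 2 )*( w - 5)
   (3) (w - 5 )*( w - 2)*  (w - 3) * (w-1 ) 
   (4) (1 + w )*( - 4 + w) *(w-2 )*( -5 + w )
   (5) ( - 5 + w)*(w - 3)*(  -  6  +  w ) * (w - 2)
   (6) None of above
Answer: 1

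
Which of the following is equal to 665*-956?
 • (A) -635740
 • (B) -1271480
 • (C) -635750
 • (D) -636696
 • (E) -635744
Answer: A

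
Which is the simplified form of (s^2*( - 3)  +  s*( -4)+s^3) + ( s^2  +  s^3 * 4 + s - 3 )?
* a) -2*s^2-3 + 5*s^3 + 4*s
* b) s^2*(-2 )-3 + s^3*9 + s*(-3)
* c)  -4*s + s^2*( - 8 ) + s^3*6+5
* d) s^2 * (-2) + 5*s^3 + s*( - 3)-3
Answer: d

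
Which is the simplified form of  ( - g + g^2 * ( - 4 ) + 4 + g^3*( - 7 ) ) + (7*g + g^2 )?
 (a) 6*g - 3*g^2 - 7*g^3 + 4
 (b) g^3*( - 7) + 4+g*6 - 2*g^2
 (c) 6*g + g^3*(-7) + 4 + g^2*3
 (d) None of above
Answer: a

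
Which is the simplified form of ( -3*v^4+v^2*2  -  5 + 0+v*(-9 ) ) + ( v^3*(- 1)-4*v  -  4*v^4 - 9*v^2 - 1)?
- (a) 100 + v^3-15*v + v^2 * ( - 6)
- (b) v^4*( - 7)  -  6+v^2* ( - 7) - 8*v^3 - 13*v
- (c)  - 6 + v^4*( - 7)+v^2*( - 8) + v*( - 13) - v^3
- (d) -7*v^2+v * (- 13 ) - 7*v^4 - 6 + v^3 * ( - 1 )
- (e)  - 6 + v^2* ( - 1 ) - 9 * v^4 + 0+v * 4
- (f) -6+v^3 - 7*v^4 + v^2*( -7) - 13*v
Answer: d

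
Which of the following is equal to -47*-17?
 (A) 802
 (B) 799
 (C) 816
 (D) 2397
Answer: B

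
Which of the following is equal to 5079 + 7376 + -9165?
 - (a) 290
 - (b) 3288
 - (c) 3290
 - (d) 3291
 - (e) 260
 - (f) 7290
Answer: c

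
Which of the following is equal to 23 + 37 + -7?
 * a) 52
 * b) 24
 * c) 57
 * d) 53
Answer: d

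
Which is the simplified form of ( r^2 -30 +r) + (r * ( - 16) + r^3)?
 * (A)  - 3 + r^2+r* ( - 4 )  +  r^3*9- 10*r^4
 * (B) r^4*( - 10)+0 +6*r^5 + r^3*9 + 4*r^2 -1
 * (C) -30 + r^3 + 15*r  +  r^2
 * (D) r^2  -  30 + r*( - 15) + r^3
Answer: D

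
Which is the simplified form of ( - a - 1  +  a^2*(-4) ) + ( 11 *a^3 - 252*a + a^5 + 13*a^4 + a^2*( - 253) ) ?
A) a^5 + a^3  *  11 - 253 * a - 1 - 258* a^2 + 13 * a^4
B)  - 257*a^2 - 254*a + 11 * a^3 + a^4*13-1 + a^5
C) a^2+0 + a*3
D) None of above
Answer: D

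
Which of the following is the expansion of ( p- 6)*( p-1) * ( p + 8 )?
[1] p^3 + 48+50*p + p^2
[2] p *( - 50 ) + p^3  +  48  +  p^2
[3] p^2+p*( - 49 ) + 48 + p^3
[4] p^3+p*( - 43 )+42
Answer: 2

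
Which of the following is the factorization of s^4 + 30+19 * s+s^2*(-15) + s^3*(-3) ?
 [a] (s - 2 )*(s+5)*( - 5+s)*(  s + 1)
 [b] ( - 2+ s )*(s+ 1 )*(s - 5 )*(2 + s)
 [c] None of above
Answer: c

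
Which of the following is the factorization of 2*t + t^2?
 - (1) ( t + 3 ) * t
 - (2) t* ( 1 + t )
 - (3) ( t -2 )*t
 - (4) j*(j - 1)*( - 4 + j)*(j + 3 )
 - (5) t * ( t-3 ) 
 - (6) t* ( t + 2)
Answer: 6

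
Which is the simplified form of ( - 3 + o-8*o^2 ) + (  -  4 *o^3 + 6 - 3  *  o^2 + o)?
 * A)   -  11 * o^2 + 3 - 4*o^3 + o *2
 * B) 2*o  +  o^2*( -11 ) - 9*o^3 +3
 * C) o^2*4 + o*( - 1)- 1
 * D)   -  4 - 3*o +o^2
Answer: A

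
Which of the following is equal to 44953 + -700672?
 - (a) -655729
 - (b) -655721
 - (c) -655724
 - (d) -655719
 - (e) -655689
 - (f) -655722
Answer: d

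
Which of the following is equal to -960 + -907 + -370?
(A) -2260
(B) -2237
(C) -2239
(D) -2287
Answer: B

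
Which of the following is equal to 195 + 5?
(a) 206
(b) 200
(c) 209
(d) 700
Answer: b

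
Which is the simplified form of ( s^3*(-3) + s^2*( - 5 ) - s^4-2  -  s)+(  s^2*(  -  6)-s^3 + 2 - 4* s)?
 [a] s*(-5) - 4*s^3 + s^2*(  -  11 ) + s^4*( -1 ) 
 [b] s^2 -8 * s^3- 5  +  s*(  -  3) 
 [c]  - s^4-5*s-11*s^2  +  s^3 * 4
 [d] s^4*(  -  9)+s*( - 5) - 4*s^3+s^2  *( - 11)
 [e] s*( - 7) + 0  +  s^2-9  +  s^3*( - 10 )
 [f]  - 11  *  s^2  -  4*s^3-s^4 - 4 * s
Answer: a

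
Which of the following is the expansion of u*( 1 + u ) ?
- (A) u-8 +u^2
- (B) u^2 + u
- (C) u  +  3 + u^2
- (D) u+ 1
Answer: B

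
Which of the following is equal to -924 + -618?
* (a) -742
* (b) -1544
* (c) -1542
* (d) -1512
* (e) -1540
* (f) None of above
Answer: c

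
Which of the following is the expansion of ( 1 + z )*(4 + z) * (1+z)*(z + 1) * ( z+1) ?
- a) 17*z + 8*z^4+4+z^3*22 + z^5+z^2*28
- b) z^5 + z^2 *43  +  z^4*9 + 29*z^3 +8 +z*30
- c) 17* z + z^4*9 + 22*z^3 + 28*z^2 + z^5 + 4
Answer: a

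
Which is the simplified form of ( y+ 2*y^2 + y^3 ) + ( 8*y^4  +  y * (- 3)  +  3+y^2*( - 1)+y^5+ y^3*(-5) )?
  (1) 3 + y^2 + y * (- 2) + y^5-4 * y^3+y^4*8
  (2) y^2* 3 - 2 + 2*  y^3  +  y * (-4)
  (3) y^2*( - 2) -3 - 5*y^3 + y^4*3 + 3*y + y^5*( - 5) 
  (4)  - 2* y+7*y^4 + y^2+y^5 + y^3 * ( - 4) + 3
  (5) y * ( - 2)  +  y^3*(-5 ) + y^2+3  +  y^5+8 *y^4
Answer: 1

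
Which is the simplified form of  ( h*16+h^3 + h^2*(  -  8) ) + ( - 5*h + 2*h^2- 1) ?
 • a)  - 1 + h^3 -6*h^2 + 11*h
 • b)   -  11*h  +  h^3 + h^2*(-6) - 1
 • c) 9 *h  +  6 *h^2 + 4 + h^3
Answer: a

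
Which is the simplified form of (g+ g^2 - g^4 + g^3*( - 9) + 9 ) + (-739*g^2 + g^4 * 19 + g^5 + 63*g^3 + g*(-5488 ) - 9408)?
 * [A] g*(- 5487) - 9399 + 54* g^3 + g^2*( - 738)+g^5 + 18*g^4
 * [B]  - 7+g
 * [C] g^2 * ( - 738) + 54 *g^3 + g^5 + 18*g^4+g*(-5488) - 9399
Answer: A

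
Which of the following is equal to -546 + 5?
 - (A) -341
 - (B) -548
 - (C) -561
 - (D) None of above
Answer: D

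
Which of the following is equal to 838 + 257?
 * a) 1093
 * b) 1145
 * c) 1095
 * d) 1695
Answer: c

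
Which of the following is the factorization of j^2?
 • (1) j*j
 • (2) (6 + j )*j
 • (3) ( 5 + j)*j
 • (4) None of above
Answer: 1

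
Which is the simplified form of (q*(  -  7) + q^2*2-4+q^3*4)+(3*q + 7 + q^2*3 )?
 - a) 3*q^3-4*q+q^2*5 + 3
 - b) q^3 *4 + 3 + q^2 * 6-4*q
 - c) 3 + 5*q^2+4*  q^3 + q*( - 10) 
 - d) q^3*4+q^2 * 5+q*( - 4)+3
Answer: d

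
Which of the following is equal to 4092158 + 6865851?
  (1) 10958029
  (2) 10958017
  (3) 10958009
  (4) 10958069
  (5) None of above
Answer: 3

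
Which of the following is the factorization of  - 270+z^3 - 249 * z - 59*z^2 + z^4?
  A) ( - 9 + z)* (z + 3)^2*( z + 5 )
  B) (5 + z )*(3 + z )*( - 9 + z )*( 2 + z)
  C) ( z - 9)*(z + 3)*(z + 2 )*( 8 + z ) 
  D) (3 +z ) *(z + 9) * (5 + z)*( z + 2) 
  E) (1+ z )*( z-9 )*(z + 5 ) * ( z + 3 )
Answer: B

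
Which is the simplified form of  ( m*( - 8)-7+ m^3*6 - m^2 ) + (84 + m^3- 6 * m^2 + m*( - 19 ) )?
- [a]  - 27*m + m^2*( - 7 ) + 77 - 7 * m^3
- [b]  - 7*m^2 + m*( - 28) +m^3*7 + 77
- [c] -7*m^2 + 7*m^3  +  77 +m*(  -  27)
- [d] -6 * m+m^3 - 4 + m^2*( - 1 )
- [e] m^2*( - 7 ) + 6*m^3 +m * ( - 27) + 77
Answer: c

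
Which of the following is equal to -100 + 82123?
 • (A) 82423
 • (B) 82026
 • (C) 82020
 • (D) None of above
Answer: D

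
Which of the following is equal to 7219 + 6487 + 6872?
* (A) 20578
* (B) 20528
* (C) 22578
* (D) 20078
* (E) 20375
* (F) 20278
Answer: A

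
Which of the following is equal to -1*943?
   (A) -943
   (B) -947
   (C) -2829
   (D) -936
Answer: A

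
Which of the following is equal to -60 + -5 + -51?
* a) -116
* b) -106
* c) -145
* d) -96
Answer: a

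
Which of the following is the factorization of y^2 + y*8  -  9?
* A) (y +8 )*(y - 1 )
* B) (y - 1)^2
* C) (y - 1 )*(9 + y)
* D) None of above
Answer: C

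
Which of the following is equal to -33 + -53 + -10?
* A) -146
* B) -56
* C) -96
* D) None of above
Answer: C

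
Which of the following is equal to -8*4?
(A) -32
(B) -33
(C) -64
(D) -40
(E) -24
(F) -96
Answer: A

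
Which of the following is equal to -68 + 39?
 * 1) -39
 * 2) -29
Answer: 2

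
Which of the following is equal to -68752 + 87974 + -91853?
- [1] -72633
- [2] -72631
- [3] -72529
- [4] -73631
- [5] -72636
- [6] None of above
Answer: 2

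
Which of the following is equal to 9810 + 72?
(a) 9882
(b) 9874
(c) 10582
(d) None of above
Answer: a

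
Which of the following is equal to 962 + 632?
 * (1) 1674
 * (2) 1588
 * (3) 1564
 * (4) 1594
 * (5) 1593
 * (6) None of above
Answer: 4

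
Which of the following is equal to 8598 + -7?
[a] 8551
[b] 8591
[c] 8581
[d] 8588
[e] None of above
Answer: b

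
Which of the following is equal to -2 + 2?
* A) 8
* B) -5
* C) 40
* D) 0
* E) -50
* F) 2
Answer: D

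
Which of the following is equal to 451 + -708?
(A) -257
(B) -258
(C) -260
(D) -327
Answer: A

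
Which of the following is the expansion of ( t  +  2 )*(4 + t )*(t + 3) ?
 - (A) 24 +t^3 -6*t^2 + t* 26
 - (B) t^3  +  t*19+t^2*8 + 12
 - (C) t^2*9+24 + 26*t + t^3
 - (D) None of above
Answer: C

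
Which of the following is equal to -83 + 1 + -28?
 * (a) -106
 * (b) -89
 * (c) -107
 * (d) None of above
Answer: d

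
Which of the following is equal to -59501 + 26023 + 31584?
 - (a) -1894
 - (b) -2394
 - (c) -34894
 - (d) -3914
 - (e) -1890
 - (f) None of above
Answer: a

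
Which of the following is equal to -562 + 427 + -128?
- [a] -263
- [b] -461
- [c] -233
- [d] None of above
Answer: a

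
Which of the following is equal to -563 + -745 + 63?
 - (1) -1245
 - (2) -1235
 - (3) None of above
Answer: 1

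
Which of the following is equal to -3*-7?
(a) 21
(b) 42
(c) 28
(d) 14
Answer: a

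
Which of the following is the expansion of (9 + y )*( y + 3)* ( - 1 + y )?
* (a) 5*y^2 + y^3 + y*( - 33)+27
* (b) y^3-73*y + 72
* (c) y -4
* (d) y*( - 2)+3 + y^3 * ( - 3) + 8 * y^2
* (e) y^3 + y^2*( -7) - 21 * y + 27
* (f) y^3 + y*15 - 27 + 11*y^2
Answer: f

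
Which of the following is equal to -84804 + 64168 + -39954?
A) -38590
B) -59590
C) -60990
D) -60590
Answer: D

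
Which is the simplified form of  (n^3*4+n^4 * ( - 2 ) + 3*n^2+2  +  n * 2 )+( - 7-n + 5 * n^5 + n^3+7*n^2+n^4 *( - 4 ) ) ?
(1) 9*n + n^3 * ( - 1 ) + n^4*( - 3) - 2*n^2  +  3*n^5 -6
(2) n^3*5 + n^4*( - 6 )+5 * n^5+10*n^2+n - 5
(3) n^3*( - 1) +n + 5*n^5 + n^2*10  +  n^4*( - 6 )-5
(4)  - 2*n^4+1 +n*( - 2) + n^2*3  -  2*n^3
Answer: 2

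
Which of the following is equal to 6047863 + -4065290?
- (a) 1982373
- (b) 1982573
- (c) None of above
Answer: b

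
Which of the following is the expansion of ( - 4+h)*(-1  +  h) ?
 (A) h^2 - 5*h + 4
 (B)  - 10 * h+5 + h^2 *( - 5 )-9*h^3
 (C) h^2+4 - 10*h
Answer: A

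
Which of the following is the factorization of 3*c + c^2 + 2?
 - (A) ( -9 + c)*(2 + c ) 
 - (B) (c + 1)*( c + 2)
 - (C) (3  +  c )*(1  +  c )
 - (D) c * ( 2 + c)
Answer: B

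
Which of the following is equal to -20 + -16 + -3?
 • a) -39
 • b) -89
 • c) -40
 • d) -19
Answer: a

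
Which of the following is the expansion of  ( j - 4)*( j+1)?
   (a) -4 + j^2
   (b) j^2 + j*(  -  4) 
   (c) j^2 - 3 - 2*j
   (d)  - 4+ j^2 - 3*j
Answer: d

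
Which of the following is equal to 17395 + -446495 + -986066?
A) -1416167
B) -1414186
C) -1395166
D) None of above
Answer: D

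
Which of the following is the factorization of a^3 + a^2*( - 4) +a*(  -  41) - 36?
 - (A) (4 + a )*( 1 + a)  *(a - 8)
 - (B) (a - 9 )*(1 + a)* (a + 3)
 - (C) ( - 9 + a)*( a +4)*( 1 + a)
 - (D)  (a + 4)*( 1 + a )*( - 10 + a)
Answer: C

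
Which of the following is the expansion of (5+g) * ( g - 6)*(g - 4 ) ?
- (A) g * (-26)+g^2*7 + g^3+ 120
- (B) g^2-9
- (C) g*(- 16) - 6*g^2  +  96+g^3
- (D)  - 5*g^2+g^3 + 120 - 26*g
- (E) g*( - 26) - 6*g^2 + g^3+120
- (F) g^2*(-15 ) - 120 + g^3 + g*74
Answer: D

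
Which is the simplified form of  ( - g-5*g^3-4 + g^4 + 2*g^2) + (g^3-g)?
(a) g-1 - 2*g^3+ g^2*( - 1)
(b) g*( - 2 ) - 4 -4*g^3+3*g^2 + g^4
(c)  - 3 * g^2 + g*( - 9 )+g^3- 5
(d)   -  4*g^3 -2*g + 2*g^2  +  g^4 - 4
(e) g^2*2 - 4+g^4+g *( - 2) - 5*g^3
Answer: d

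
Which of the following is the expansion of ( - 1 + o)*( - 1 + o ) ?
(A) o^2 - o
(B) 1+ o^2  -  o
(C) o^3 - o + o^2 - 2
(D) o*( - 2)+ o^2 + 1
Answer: D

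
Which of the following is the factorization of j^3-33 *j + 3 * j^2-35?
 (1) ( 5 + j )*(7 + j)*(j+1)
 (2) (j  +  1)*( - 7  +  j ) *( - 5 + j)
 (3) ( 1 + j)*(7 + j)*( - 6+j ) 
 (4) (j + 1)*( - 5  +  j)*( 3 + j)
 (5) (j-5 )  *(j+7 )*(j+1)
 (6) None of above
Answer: 5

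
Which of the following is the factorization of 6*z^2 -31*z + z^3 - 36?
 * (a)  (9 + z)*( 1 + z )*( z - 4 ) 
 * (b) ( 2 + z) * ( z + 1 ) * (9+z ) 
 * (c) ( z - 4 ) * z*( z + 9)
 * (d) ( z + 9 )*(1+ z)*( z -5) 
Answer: a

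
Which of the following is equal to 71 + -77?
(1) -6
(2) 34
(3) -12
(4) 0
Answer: 1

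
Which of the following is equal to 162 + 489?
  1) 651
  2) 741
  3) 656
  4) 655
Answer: 1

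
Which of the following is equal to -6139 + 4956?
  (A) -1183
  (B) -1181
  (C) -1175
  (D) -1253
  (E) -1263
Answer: A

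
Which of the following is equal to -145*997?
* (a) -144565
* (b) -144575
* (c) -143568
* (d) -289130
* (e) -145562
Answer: a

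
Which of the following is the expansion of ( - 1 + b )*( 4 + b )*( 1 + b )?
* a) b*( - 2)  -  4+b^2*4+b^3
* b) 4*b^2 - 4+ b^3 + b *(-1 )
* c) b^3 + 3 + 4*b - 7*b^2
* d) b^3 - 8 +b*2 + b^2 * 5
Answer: b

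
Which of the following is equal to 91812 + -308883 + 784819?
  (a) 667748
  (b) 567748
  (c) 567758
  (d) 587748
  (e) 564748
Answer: b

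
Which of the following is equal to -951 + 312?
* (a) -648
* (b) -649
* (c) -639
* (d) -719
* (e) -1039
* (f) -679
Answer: c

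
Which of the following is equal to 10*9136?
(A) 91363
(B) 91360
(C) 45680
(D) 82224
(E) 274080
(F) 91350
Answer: B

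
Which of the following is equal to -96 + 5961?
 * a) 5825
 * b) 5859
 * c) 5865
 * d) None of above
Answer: c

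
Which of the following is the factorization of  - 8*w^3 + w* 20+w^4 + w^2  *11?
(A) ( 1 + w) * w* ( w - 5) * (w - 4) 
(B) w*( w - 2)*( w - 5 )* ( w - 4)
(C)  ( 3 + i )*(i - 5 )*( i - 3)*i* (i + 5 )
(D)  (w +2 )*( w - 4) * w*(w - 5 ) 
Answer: A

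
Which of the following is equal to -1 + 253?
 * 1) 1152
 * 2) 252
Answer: 2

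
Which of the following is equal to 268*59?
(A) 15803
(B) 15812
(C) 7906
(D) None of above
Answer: B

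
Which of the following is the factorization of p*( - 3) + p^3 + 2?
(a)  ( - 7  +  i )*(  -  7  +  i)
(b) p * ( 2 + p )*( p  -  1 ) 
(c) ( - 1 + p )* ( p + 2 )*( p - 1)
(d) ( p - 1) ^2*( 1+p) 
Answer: c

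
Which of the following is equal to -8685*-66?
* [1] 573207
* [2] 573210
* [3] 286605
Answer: 2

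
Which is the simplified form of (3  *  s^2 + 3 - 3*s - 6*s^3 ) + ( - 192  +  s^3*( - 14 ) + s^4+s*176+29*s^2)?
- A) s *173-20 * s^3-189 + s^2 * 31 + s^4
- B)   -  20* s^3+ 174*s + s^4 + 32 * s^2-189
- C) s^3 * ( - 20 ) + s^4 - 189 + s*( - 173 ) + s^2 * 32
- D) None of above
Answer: D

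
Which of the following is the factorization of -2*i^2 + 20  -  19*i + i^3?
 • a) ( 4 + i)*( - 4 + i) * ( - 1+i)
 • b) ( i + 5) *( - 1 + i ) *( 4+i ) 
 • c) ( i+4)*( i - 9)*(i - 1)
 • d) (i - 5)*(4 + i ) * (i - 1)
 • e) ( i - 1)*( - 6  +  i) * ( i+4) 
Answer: d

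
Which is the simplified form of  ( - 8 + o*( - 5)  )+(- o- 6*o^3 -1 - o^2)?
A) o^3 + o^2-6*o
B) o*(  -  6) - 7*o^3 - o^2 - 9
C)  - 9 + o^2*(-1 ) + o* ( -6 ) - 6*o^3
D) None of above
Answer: C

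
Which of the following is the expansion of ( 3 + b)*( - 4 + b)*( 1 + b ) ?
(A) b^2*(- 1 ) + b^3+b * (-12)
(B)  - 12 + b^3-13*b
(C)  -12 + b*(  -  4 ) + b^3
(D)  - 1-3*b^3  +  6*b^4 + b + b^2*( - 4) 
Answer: B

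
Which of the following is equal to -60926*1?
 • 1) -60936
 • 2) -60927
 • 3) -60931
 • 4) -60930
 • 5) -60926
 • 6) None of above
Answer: 5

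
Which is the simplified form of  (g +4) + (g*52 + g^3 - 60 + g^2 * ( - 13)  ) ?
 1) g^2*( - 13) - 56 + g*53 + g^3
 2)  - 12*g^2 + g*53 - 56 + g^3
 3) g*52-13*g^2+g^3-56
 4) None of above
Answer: 1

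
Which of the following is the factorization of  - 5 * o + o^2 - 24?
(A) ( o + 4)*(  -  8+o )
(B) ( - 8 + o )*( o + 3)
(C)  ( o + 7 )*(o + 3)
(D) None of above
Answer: B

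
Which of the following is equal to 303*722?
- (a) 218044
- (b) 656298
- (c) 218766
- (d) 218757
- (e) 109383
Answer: c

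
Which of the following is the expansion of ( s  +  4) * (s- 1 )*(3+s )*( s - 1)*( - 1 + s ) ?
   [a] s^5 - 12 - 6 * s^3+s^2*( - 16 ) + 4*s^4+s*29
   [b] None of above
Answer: a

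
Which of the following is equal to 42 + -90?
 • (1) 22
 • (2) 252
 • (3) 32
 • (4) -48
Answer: 4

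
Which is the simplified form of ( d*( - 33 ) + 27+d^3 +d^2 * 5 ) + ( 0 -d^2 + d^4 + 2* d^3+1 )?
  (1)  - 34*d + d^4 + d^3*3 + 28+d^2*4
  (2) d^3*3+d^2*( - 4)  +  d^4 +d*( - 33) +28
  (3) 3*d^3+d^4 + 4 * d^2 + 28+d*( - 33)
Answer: 3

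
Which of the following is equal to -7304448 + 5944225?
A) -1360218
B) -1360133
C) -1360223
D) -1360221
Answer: C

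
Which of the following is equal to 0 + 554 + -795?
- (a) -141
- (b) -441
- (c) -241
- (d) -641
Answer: c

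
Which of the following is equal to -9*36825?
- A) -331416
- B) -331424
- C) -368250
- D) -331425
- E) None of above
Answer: D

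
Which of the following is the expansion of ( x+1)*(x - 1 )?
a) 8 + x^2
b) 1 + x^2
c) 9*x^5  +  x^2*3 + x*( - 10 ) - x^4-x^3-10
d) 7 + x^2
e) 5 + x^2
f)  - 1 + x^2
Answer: f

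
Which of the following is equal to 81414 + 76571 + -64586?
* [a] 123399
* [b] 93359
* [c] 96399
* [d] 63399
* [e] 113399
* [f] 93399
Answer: f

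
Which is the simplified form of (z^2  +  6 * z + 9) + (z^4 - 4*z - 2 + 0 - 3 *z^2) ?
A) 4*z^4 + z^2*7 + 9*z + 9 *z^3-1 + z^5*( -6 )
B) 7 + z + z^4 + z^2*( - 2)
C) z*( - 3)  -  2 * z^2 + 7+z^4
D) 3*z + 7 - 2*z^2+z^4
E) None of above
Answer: E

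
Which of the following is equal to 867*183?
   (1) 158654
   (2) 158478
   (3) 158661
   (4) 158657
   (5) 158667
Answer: 3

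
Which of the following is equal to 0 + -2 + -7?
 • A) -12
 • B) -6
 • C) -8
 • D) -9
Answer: D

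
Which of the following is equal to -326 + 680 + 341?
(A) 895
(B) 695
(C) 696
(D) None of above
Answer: B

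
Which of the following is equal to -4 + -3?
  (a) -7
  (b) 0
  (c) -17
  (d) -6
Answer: a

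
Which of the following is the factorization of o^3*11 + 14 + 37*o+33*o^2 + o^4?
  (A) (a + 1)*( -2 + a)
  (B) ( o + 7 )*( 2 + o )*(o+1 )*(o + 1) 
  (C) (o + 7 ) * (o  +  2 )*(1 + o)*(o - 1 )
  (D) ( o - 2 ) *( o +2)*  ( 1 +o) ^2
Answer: B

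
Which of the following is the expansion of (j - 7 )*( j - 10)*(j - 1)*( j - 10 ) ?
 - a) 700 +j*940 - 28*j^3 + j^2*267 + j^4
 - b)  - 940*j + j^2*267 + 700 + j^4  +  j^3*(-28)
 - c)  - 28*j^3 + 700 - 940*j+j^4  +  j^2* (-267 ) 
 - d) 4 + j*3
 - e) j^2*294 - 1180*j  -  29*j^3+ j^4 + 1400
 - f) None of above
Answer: b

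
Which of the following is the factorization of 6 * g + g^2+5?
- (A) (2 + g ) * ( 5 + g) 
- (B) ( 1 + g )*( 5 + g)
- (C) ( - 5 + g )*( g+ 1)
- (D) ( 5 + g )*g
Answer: B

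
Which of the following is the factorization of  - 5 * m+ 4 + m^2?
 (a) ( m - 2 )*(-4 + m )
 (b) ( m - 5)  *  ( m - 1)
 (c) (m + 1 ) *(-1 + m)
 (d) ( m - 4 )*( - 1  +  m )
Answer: d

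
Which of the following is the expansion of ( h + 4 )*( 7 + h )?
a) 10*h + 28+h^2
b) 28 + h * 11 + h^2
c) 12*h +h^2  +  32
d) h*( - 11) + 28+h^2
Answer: b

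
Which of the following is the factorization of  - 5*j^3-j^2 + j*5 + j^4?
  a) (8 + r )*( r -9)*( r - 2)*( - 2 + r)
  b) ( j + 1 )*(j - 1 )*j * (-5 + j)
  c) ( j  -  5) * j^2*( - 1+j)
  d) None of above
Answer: b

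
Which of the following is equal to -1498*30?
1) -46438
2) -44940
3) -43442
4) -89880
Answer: 2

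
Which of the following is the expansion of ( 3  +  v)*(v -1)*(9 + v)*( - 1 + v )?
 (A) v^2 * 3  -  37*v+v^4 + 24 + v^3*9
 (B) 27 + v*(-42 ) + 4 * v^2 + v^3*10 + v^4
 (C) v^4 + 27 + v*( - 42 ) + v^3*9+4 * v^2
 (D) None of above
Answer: B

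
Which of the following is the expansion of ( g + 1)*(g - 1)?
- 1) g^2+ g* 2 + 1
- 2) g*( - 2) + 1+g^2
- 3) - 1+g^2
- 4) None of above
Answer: 3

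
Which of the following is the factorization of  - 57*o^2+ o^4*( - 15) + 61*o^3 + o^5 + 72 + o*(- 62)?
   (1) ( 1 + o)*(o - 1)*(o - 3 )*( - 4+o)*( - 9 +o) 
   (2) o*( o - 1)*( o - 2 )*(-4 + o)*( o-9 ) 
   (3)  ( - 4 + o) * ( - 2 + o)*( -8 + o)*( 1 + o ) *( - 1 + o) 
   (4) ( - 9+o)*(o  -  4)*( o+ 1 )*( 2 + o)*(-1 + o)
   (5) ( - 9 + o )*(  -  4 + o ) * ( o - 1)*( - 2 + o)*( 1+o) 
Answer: 5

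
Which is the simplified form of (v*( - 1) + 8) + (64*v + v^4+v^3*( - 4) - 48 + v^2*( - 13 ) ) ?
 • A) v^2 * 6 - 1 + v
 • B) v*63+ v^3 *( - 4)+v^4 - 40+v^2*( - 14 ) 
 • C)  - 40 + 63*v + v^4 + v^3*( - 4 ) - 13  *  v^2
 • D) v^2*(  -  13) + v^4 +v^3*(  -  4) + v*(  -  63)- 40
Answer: C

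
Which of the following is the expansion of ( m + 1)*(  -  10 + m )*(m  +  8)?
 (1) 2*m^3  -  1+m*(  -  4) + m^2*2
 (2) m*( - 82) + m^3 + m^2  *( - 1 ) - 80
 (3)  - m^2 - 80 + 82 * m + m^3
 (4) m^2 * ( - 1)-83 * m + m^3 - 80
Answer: 2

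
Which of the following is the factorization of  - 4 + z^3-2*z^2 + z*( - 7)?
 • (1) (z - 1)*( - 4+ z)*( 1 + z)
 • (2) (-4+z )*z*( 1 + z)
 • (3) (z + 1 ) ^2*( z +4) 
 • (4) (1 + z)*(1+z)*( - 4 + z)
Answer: 4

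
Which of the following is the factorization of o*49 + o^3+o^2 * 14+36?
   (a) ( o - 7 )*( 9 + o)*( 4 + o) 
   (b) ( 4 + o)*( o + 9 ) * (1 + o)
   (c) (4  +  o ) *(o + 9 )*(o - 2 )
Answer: b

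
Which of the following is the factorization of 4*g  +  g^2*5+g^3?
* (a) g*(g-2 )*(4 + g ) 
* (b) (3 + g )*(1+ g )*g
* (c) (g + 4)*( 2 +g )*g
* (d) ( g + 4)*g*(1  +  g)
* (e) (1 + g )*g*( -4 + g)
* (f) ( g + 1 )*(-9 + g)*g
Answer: d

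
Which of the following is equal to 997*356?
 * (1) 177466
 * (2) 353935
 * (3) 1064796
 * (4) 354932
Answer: 4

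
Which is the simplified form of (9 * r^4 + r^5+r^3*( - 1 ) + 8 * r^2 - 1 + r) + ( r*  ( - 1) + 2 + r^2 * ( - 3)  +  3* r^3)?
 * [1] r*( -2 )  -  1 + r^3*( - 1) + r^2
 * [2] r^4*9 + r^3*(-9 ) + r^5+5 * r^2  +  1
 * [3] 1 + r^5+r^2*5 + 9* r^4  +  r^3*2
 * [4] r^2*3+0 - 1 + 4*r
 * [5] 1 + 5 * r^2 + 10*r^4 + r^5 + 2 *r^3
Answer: 3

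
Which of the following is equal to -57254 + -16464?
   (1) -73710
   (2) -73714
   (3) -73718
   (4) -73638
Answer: 3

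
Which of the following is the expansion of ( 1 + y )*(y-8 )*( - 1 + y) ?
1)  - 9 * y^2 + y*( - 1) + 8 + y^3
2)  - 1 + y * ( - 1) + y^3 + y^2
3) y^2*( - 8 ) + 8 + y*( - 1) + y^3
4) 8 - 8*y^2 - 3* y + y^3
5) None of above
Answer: 3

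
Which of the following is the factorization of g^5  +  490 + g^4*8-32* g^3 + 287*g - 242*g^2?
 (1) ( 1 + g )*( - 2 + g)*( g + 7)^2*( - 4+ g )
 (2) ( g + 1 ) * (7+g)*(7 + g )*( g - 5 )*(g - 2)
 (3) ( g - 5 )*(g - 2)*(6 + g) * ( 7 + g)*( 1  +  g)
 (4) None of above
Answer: 2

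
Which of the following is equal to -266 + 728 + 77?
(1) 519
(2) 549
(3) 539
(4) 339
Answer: 3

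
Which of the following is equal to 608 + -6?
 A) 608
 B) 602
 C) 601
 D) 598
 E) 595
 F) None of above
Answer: B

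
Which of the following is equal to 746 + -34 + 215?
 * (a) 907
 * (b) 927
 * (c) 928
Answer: b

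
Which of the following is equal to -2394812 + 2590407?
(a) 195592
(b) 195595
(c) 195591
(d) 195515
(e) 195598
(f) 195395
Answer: b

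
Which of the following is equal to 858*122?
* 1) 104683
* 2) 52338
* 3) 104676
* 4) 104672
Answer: 3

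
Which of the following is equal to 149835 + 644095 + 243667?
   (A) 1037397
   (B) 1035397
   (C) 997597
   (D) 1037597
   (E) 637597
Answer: D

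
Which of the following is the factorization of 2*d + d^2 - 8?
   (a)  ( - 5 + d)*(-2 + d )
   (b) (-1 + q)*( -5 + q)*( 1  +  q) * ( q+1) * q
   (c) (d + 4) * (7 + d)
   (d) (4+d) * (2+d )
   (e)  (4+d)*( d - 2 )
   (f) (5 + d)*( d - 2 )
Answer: e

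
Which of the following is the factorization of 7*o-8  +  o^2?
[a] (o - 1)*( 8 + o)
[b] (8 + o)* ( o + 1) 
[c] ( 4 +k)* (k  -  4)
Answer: a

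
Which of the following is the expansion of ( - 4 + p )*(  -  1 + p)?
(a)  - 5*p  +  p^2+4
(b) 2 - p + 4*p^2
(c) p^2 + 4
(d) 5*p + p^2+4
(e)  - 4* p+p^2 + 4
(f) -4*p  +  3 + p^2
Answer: a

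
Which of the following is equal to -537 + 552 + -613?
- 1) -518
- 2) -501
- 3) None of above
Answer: 3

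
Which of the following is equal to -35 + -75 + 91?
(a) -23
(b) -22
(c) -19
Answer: c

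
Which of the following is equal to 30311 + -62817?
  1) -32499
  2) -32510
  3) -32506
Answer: 3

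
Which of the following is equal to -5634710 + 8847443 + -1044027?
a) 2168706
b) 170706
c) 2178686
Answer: a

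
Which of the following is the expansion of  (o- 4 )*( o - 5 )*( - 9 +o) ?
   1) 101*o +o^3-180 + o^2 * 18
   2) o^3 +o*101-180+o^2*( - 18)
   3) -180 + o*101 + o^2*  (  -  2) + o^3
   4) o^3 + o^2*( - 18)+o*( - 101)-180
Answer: 2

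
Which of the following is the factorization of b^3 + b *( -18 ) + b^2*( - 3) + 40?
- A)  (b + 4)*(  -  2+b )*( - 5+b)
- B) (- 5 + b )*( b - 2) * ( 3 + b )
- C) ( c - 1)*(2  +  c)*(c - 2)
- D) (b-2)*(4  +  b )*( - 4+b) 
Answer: A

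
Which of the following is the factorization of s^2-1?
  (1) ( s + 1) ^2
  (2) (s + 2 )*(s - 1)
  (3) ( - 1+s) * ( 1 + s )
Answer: 3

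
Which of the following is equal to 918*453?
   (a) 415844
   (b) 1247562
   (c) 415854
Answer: c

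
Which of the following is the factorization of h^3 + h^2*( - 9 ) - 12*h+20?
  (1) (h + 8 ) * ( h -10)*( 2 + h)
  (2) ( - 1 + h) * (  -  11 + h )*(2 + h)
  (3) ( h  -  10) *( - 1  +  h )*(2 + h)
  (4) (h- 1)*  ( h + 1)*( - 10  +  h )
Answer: 3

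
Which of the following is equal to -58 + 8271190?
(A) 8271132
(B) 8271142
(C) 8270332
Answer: A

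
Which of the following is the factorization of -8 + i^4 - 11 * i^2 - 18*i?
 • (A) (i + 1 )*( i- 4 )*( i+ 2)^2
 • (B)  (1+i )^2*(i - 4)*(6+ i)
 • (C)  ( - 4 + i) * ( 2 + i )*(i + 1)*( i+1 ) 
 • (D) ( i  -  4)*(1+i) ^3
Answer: C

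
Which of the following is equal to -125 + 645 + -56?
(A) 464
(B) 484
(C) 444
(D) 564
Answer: A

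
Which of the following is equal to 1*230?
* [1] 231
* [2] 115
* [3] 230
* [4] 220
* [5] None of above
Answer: 3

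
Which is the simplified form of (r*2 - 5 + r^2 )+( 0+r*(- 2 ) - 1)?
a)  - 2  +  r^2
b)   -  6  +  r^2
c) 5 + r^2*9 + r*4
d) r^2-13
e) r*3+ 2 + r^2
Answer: b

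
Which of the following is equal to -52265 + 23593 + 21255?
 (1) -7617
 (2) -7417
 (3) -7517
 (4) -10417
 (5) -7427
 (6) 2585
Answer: 2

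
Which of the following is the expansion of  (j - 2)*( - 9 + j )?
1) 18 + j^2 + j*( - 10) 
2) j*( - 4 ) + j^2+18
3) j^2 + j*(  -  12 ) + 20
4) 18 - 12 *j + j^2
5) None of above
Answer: 5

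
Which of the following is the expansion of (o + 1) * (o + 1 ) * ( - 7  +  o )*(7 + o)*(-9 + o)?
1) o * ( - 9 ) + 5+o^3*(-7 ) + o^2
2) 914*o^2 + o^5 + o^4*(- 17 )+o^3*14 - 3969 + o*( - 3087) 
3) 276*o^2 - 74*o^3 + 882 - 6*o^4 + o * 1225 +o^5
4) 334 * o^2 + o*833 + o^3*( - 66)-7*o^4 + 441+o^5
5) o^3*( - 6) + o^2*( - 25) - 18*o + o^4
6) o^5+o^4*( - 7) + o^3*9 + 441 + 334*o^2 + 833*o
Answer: 4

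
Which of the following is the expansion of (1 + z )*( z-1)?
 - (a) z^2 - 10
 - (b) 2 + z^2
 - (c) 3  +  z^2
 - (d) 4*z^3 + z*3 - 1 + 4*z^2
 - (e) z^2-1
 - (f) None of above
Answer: e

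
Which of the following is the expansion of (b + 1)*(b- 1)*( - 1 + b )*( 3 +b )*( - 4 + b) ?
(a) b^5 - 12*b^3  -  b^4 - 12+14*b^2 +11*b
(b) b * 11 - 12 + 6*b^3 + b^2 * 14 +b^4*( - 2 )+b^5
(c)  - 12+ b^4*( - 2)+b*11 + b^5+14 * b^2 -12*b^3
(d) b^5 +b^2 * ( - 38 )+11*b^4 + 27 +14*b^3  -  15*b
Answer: c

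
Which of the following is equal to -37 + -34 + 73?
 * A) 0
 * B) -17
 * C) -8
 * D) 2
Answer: D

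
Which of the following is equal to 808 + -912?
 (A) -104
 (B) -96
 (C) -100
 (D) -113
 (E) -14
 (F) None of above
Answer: A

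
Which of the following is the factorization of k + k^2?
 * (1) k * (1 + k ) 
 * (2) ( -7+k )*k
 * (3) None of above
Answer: 1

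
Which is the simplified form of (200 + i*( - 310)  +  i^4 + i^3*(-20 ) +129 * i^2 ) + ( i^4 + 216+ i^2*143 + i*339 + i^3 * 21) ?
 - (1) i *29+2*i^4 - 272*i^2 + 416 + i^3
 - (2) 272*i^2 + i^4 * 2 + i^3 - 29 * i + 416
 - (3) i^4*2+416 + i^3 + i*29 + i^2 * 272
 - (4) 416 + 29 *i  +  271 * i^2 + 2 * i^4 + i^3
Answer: 3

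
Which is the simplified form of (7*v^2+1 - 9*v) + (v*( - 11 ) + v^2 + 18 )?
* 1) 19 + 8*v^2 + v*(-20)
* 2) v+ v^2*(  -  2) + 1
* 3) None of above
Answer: 1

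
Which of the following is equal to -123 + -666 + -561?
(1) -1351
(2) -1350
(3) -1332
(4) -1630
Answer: 2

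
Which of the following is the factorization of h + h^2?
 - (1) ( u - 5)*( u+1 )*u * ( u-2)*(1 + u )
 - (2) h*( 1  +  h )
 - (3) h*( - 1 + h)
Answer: 2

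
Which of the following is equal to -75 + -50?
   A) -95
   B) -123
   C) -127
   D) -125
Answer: D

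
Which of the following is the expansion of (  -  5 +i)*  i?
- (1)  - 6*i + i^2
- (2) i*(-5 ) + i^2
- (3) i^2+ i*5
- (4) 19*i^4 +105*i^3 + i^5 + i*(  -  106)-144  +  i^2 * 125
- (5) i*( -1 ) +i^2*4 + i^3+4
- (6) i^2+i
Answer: 2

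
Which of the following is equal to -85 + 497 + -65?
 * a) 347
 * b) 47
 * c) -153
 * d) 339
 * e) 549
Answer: a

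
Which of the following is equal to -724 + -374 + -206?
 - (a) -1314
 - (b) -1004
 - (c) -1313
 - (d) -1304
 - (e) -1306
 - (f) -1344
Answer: d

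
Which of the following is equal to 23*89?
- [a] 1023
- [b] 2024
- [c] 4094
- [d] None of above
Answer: d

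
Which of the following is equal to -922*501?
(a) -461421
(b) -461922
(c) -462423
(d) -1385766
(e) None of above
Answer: b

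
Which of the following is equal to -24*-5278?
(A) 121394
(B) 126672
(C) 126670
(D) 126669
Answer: B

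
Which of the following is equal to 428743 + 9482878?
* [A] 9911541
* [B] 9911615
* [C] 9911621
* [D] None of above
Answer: C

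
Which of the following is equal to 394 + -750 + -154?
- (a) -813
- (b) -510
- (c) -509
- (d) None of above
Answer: b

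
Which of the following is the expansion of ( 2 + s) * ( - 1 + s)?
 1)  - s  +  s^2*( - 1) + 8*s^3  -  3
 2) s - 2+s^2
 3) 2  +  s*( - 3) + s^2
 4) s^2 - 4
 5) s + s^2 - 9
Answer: 2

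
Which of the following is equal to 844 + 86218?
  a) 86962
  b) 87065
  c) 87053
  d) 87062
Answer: d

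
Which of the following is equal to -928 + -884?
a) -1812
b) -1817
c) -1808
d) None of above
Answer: a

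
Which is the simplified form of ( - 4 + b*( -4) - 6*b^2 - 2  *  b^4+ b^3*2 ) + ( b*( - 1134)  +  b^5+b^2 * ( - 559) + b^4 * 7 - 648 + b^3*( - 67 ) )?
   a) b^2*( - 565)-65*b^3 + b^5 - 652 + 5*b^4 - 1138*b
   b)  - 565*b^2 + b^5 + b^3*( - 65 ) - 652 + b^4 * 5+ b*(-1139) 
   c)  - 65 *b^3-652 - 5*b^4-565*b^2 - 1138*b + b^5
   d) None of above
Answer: a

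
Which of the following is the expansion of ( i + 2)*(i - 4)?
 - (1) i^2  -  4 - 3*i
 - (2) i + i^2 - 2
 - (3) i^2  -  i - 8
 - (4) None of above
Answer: 4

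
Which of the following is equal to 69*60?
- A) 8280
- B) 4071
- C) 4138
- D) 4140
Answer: D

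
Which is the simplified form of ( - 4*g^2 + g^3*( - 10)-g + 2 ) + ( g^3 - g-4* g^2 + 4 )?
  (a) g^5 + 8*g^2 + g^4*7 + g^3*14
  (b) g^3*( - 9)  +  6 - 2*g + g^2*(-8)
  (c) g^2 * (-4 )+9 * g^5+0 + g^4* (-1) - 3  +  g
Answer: b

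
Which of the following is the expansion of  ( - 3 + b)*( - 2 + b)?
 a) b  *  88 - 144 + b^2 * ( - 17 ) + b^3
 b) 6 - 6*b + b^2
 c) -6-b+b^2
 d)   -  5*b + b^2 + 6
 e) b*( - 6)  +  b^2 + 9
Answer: d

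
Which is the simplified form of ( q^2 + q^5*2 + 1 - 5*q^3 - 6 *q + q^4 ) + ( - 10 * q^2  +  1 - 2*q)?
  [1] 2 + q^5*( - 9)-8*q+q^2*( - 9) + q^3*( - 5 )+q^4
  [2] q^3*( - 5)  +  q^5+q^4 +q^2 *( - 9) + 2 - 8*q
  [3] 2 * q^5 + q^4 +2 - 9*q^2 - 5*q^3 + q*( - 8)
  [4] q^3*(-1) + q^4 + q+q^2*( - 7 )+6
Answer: 3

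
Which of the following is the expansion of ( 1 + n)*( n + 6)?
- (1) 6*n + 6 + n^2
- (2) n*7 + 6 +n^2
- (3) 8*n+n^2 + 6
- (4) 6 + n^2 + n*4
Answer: 2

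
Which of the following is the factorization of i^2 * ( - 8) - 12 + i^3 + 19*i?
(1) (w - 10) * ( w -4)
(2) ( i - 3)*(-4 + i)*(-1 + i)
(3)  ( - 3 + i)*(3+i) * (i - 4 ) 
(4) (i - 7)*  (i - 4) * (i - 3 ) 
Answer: 2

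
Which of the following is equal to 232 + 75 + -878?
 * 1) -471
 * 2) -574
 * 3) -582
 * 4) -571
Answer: 4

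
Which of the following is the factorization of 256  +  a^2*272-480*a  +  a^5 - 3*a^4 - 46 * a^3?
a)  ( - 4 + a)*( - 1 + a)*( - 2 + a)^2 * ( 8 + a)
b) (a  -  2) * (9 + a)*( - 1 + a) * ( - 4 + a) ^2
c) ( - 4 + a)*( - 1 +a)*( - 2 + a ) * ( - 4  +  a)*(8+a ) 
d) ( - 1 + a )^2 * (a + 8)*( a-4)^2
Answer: c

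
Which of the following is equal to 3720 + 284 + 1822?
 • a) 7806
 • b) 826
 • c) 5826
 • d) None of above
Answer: c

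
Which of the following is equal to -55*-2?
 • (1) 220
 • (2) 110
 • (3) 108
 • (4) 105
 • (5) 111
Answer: 2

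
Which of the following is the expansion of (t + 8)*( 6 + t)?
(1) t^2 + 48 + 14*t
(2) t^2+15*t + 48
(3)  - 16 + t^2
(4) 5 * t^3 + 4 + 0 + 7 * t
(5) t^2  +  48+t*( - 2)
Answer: 1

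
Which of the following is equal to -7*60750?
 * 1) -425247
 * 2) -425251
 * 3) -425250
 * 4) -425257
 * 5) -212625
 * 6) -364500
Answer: 3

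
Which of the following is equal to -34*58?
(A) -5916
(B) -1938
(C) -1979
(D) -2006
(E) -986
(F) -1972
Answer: F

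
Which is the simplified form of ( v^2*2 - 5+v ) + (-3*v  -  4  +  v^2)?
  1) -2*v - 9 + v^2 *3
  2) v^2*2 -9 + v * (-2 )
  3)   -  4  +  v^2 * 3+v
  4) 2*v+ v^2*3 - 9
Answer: 1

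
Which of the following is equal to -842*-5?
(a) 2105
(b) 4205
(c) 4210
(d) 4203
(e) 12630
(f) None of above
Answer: c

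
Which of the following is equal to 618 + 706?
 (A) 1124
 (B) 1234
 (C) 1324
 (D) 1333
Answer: C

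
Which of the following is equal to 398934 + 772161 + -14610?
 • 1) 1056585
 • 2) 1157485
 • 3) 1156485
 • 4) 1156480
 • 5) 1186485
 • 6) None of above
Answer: 3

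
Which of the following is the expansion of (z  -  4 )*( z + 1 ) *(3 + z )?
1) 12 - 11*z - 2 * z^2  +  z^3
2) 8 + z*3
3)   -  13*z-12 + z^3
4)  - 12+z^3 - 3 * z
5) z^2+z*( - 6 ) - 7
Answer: 3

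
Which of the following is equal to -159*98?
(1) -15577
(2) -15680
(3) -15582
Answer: 3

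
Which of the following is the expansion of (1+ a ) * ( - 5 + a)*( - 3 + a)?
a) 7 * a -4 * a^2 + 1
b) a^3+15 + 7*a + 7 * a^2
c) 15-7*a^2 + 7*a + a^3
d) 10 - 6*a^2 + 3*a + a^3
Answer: c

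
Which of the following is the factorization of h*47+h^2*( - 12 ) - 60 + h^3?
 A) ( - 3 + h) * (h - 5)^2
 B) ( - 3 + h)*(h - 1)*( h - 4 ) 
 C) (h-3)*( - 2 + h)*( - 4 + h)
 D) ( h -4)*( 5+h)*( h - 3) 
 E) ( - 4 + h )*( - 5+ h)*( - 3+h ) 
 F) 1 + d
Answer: E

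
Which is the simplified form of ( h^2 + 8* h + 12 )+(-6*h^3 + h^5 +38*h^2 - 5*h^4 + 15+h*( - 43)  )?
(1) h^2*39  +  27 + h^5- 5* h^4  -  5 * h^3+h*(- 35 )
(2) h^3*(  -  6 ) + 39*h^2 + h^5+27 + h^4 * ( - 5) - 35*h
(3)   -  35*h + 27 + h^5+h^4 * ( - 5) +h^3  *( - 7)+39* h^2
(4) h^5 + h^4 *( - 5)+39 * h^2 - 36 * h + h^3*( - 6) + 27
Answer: 2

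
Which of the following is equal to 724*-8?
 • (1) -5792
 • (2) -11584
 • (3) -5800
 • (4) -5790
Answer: 1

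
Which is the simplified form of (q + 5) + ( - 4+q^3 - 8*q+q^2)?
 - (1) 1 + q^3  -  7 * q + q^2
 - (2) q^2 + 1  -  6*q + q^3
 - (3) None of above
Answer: 1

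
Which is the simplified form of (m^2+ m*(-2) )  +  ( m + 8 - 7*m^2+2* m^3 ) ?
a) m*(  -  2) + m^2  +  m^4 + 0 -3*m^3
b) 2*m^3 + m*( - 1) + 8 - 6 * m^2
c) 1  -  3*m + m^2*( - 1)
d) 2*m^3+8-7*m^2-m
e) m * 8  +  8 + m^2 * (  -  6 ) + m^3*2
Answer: b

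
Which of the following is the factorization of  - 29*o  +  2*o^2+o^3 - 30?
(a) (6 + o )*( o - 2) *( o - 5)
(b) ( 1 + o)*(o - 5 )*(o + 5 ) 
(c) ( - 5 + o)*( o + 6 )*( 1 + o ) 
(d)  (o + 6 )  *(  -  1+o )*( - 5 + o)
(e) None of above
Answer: c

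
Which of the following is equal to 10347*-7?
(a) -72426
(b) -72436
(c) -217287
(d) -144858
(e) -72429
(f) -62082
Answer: e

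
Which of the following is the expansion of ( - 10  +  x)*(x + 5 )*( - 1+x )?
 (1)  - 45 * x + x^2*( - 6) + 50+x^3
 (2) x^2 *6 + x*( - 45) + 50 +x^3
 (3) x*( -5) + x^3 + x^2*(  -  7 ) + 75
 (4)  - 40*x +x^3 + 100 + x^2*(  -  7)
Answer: 1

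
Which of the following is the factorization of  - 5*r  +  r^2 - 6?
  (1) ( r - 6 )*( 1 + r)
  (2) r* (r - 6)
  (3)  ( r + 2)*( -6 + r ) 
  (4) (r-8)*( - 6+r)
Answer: 1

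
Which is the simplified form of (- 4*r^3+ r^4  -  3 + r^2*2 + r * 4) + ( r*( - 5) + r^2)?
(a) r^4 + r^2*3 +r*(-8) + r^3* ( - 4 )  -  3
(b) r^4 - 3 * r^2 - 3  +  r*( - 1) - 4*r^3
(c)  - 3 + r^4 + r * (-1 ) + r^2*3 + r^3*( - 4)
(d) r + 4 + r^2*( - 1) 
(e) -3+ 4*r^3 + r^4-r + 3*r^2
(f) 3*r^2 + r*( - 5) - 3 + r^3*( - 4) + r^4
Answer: c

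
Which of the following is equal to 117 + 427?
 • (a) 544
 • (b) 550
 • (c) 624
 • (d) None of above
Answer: a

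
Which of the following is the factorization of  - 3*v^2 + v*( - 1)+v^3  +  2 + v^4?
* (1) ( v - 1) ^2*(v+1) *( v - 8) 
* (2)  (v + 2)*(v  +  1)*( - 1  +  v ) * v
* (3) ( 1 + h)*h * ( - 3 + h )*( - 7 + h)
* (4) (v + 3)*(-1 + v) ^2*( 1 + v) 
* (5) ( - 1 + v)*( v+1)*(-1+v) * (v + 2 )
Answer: 5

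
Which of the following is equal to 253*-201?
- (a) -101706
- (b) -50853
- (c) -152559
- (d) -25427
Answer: b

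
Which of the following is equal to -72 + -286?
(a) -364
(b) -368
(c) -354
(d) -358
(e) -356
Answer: d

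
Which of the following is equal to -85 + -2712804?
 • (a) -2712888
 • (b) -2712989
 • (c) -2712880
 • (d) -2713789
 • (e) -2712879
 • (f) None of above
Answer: f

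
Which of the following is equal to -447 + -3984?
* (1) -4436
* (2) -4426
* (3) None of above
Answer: 3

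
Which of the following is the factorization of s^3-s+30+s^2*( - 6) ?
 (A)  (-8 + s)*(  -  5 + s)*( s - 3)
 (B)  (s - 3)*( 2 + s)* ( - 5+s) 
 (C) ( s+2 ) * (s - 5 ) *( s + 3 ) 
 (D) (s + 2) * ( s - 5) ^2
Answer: B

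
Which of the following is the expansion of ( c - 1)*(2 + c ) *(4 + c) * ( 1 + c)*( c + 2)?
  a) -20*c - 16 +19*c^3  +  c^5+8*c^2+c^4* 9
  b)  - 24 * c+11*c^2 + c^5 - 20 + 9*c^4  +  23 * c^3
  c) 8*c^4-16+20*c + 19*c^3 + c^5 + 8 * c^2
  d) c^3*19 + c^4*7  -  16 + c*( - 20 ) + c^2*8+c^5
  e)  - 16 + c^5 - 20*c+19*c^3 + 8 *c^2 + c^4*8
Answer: e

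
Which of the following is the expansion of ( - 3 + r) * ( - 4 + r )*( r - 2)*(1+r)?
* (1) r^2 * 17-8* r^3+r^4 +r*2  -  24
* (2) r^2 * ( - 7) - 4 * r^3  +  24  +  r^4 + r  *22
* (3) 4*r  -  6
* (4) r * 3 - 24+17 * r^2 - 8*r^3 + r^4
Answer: 1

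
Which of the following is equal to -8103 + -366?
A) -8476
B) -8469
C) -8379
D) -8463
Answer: B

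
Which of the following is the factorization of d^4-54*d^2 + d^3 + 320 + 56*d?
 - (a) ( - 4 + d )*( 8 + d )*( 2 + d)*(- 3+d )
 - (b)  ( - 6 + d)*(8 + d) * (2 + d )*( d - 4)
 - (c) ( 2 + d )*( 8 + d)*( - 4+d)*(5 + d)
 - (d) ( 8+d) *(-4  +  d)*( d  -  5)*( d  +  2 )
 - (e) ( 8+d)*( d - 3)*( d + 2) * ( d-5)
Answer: d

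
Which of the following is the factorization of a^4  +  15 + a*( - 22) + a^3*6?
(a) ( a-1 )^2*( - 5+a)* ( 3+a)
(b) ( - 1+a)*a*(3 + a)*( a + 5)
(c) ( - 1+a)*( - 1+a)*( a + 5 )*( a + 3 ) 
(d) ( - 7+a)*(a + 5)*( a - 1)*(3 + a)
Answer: c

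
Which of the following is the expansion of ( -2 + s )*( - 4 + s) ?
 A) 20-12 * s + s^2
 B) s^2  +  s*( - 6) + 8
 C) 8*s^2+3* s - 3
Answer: B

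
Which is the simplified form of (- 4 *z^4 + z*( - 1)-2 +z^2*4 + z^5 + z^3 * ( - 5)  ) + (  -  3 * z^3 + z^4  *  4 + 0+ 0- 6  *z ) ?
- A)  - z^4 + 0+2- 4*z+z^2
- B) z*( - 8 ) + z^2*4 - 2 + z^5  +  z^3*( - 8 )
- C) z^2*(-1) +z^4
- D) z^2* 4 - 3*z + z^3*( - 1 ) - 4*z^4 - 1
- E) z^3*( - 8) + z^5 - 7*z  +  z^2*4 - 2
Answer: E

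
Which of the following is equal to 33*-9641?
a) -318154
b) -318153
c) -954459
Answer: b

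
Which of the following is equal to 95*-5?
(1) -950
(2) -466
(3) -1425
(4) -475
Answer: 4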